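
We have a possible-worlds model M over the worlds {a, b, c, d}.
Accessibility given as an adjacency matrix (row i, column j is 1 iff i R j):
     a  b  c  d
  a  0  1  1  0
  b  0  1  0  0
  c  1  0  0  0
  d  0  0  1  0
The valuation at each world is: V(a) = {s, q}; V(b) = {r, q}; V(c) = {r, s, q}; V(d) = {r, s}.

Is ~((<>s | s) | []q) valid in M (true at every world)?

Let φ = ~((<>s | s) | []q). Evaluate φ at each world:
  a (successors {b, c}): φ is false.
  b (successors {b}): φ is false.
  c (successors {a}): φ is false.
  d (successors {c}): φ is false.
Detail at a (counterexample):
  At a: (<>s | s) | []q is true, so ~((<>s | s) | []q) is false.
    At a: <>s | s is true, []q is true, so (<>s | s) | []q is true.
      At a: <>s is true, s is true, so <>s | s is true.
      At a: []q requires q at every successor {b, c}.
        At b: q is true.
        At c: q is true.
      So []q is true at a.

No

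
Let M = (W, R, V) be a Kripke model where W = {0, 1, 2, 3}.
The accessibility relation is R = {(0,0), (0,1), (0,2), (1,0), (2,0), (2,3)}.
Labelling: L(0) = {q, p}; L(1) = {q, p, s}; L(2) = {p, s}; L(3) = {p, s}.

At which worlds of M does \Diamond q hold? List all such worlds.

Let φ = \Diamond q. Evaluate φ at each world:
  0 (successors {0, 1, 2}): φ is true.
  1 (successors {0}): φ is true.
  2 (successors {0, 3}): φ is true.
  3 (successors ∅): φ is false.
For instance, at 2:
  At 2: \Diamond q requires q at some successor in {0, 3}.
    q holds at 0, so \Diamond q is true at 2.
Satisfying worlds: {0, 1, 2}

0, 1, 2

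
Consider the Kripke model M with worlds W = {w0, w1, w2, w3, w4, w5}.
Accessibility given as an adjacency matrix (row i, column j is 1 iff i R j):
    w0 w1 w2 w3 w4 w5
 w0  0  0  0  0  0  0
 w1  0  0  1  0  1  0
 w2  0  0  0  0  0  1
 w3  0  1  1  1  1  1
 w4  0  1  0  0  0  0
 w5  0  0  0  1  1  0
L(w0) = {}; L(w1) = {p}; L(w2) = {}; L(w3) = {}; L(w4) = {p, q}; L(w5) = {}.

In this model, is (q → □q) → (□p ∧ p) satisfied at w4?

At w4: q → □q is false, □p ∧ p is true, so (q → □q) → (□p ∧ p) is true.
  At w4: q is true, □q is false, so q → □q is false.
    At w4: □q requires q at every successor {w1}.
      q fails at w1, so □q is false at w4.
  At w4: □p is true, p is true, so □p ∧ p is true.
    At w4: □p requires p at every successor {w1}.
      At w1: p is true.
    So □p is true at w4.

Yes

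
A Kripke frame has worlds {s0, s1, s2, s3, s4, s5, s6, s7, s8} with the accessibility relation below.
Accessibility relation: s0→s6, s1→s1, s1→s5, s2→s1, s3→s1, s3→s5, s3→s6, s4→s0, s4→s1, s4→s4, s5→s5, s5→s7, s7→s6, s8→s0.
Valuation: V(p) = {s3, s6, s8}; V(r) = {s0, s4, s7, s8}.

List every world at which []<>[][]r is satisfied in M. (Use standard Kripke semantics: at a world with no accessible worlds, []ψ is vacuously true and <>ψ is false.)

s5, s6, s8

Let φ = []<>[][]r. Evaluate φ at each world:
  s0 (successors {s6}): φ is false.
  s1 (successors {s1, s5}): φ is false.
  s2 (successors {s1}): φ is false.
  s3 (successors {s1, s5, s6}): φ is false.
  s4 (successors {s0, s1, s4}): φ is false.
  s5 (successors {s5, s7}): φ is true.
  s6 (successors ∅): φ is true.
  s7 (successors {s6}): φ is false.
  s8 (successors {s0}): φ is true.
For instance, at s1:
  At s1: []<>[][]r requires <>[][]r at every successor {s1, s5}.
    <>[][]r fails at s1, so []<>[][]r is false at s1.
      At s1: <>[][]r requires [][]r at some successor in {s1, s5}.
        At s1: [][]r is false.
        At s5: [][]r is false.
      So <>[][]r is false at s1.
Satisfying worlds: {s5, s6, s8}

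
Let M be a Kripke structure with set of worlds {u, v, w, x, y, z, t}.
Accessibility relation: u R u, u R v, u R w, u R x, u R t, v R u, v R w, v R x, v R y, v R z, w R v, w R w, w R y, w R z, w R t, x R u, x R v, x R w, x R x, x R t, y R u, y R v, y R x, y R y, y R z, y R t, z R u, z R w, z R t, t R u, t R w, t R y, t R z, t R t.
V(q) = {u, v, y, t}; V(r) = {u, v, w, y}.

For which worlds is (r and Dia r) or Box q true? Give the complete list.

Recall that Box ψ holds at a world iff ψ holds at every accessible world, and Dia ψ holds iff ψ holds at some accessible world.
Let φ = (r and Dia r) or Box q. Evaluate φ at each world:
  u (successors {u, v, w, x, t}): φ is true.
  v (successors {u, w, x, y, z}): φ is true.
  w (successors {v, w, y, z, t}): φ is true.
  x (successors {u, v, w, x, t}): φ is false.
  y (successors {u, v, x, y, z, t}): φ is true.
  z (successors {u, w, t}): φ is false.
  t (successors {u, w, y, z, t}): φ is false.
For instance, at t:
  At t: r and Dia r is false, Box q is false, so (r and Dia r) or Box q is false.
    At t: r is false, Dia r is true, so r and Dia r is false.
      At t: Dia r requires r at some successor in {u, w, y, z, t}.
        r holds at u, so Dia r is true at t.
    At t: Box q requires q at every successor {u, w, y, z, t}.
      q fails at w, so Box q is false at t.
Satisfying worlds: {u, v, w, y}

u, v, w, y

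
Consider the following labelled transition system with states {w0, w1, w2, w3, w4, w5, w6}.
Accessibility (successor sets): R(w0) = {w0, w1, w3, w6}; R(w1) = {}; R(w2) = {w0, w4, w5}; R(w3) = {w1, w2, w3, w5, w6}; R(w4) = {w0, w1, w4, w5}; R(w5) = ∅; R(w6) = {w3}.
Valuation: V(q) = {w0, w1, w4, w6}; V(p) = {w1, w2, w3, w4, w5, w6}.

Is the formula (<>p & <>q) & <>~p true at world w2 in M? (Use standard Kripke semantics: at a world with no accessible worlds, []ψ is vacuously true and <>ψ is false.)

At w2: <>p & <>q is true, <>~p is true, so (<>p & <>q) & <>~p is true.
  At w2: <>p is true, <>q is true, so <>p & <>q is true.
    At w2: <>p requires p at some successor in {w0, w4, w5}.
      p holds at w4, so <>p is true at w2.
    At w2: <>q requires q at some successor in {w0, w4, w5}.
      q holds at w0, so <>q is true at w2.
  At w2: <>~p requires ~p at some successor in {w0, w4, w5}.
    ~p holds at w0, so <>~p is true at w2.

Yes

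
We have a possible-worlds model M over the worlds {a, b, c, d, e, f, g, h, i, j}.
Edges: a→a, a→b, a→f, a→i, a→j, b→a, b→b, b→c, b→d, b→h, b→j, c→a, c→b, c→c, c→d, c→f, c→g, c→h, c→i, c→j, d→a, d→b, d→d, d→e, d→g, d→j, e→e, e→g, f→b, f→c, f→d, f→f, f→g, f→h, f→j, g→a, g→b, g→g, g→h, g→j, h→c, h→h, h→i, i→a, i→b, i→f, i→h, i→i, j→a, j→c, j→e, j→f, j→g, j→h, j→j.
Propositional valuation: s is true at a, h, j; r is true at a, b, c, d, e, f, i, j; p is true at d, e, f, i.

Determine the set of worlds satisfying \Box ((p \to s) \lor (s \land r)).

Let φ = \Box ((p \to s) \lor (s \land r)). Evaluate φ at each world:
  a (successors {a, b, f, i, j}): φ is false.
  b (successors {a, b, c, d, h, j}): φ is false.
  c (successors {a, b, c, d, f, g, h, i, j}): φ is false.
  d (successors {a, b, d, e, g, j}): φ is false.
  e (successors {e, g}): φ is false.
  f (successors {b, c, d, f, g, h, j}): φ is false.
  g (successors {a, b, g, h, j}): φ is true.
  h (successors {c, h, i}): φ is false.
  i (successors {a, b, f, h, i}): φ is false.
  j (successors {a, c, e, f, g, h, j}): φ is false.
For instance, at j:
  At j: \Box ((p \to s) \lor (s \land r)) requires (p \to s) \lor (s \land r) at every successor {a, c, e, f, g, h, j}.
    (p \to s) \lor (s \land r) fails at e, so \Box ((p \to s) \lor (s \land r)) is false at j.
Satisfying worlds: {g}

g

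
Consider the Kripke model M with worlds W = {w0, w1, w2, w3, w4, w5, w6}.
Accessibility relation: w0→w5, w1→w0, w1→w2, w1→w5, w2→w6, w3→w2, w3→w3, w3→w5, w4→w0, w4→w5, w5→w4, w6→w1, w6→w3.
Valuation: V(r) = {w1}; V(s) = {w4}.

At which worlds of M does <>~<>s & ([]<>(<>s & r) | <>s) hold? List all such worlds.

w5

Let φ = <>~<>s & ([]<>(<>s & r) | <>s). Evaluate φ at each world:
  w0 (successors {w5}): φ is false.
  w1 (successors {w0, w2, w5}): φ is false.
  w2 (successors {w6}): φ is false.
  w3 (successors {w2, w3, w5}): φ is false.
  w4 (successors {w0, w5}): φ is false.
  w5 (successors {w4}): φ is true.
  w6 (successors {w1, w3}): φ is false.
For instance, at w5:
  At w5: <>~<>s is true, []<>(<>s & r) | <>s is true, so <>~<>s & ([]<>(<>s & r) | <>s) is true.
    At w5: <>~<>s requires ~<>s at some successor in {w4}.
      ~<>s holds at w4, so <>~<>s is true at w5.
    At w5: []<>(<>s & r) is false, <>s is true, so []<>(<>s & r) | <>s is true.
      At w5: []<>(<>s & r) requires <>(<>s & r) at every successor {w4}.
        <>(<>s & r) fails at w4, so []<>(<>s & r) is false at w5.
      At w5: <>s requires s at some successor in {w4}.
        s holds at w4, so <>s is true at w5.
Satisfying worlds: {w5}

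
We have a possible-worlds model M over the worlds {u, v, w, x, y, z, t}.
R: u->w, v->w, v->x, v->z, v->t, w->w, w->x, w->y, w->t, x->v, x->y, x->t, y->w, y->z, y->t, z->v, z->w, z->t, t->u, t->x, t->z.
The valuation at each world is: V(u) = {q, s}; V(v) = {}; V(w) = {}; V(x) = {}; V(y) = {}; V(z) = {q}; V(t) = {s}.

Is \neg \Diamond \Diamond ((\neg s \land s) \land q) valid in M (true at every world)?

Let φ = \neg \Diamond \Diamond ((\neg s \land s) \land q). Evaluate φ at each world:
  u (successors {w}): φ is true.
  v (successors {w, x, z, t}): φ is true.
  w (successors {w, x, y, t}): φ is true.
  x (successors {v, y, t}): φ is true.
  y (successors {w, z, t}): φ is true.
  z (successors {v, w, t}): φ is true.
  t (successors {u, x, z}): φ is true.
For instance, at t:
  At t: \Diamond \Diamond ((\neg s \land s) \land q) is false, so \neg \Diamond \Diamond ((\neg s \land s) \land q) is true.
    At t: \Diamond \Diamond ((\neg s \land s) \land q) requires \Diamond ((\neg s \land s) \land q) at some successor in {u, x, z}.
      At u: \Diamond ((\neg s \land s) \land q) is false.
      At x: \Diamond ((\neg s \land s) \land q) is false.
      At z: \Diamond ((\neg s \land s) \land q) is false.
    So \Diamond \Diamond ((\neg s \land s) \land q) is false at t.

Yes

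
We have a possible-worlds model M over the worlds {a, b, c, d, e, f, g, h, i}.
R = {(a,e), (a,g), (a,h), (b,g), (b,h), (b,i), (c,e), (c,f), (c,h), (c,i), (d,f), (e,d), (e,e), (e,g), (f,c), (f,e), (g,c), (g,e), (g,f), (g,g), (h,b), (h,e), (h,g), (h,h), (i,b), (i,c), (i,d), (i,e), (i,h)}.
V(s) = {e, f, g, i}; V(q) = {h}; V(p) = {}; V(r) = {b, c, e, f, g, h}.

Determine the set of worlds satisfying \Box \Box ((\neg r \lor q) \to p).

Let φ = \Box \Box ((\neg r \lor q) \to p). Evaluate φ at each world:
  a (successors {e, g, h}): φ is false.
  b (successors {g, h, i}): φ is false.
  c (successors {e, f, h, i}): φ is false.
  d (successors {f}): φ is true.
  e (successors {d, e, g}): φ is false.
  f (successors {c, e}): φ is false.
  g (successors {c, e, f, g}): φ is false.
  h (successors {b, e, g, h}): φ is false.
  i (successors {b, c, d, e, h}): φ is false.
For instance, at d:
  At d: \Box \Box ((\neg r \lor q) \to p) requires \Box ((\neg r \lor q) \to p) at every successor {f}.
      At f: \Box ((\neg r \lor q) \to p) requires (\neg r \lor q) \to p at every successor {c, e}.
        At c: (\neg r \lor q) \to p is true.
        At e: (\neg r \lor q) \to p is true.
      So \Box ((\neg r \lor q) \to p) is true at f.
  So \Box \Box ((\neg r \lor q) \to p) is true at d.
Satisfying worlds: {d}

d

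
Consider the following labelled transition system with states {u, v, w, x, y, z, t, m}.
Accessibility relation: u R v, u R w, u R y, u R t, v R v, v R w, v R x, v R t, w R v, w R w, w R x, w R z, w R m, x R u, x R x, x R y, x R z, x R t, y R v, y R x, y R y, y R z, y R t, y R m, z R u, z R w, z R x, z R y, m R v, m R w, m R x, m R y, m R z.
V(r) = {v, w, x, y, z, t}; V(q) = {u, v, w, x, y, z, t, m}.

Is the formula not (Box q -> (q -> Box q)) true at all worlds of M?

Let φ = not (Box q -> (q -> Box q)). Evaluate φ at each world:
  u (successors {v, w, y, t}): φ is false.
  v (successors {v, w, x, t}): φ is false.
  w (successors {v, w, x, z, m}): φ is false.
  x (successors {u, x, y, z, t}): φ is false.
  y (successors {v, x, y, z, t, m}): φ is false.
  z (successors {u, w, x, y}): φ is false.
  t (successors ∅): φ is false.
  m (successors {v, w, x, y, z}): φ is false.
Detail at u (counterexample):
  At u: Box q -> (q -> Box q) is true, so not (Box q -> (q -> Box q)) is false.
    At u: Box q is true, q -> Box q is true, so Box q -> (q -> Box q) is true.
      At u: Box q requires q at every successor {v, w, y, t}.
        At v: q is true.
        At w: q is true.
        At y: q is true.
        At t: q is true.
      So Box q is true at u.
      At u: q is true, Box q is true, so q -> Box q is true.

No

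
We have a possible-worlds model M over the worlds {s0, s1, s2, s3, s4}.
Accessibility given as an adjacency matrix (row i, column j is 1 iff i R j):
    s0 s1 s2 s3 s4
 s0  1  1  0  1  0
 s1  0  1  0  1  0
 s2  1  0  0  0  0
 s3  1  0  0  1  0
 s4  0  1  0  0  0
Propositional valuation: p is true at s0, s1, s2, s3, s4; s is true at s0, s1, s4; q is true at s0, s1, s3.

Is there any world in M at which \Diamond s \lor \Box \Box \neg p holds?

Yes

Recall that \Box ψ holds at a world iff ψ holds at every accessible world, and \Diamond ψ holds iff ψ holds at some accessible world.
Let φ = \Diamond s \lor \Box \Box \neg p. Evaluate φ at each world:
  s0 (successors {s0, s1, s3}): φ is true.
  s1 (successors {s1, s3}): φ is true.
  s2 (successors {s0}): φ is true.
  s3 (successors {s0, s3}): φ is true.
  s4 (successors {s1}): φ is true.
Detail at s0 (witness):
  At s0: \Diamond s is true, \Box \Box \neg p is false, so \Diamond s \lor \Box \Box \neg p is true.
    At s0: \Diamond s requires s at some successor in {s0, s1, s3}.
      s holds at s0, so \Diamond s is true at s0.
    At s0: \Box \Box \neg p requires \Box \neg p at every successor {s0, s1, s3}.
      \Box \neg p fails at s0, so \Box \Box \neg p is false at s0.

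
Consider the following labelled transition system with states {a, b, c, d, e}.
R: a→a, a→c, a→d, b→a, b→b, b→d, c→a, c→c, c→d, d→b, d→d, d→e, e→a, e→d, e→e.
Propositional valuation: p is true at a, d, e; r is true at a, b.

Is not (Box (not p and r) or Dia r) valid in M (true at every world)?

No

Let φ = not (Box (not p and r) or Dia r). Evaluate φ at each world:
  a (successors {a, c, d}): φ is false.
  b (successors {a, b, d}): φ is false.
  c (successors {a, c, d}): φ is false.
  d (successors {b, d, e}): φ is false.
  e (successors {a, d, e}): φ is false.
Detail at a (counterexample):
  At a: Box (not p and r) or Dia r is true, so not (Box (not p and r) or Dia r) is false.
    At a: Box (not p and r) is false, Dia r is true, so Box (not p and r) or Dia r is true.
      At a: Box (not p and r) requires not p and r at every successor {a, c, d}.
        not p and r fails at a, so Box (not p and r) is false at a.
      At a: Dia r requires r at some successor in {a, c, d}.
        r holds at a, so Dia r is true at a.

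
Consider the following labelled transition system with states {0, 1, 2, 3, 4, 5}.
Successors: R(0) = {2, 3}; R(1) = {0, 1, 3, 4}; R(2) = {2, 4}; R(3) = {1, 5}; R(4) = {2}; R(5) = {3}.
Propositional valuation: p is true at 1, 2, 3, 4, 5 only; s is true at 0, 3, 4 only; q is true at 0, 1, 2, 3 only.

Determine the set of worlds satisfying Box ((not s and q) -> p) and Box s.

5

Recall that Box ψ holds at a world iff ψ holds at every accessible world, and Dia ψ holds iff ψ holds at some accessible world.
Let φ = Box ((not s and q) -> p) and Box s. Evaluate φ at each world:
  0 (successors {2, 3}): φ is false.
  1 (successors {0, 1, 3, 4}): φ is false.
  2 (successors {2, 4}): φ is false.
  3 (successors {1, 5}): φ is false.
  4 (successors {2}): φ is false.
  5 (successors {3}): φ is true.
For instance, at 1:
  At 1: Box ((not s and q) -> p) is true, Box s is false, so Box ((not s and q) -> p) and Box s is false.
    At 1: Box ((not s and q) -> p) requires (not s and q) -> p at every successor {0, 1, 3, 4}.
      At 0: (not s and q) -> p is true.
      At 1: (not s and q) -> p is true.
      At 3: (not s and q) -> p is true.
      At 4: (not s and q) -> p is true.
    So Box ((not s and q) -> p) is true at 1.
    At 1: Box s requires s at every successor {0, 1, 3, 4}.
      s fails at 1, so Box s is false at 1.
Satisfying worlds: {5}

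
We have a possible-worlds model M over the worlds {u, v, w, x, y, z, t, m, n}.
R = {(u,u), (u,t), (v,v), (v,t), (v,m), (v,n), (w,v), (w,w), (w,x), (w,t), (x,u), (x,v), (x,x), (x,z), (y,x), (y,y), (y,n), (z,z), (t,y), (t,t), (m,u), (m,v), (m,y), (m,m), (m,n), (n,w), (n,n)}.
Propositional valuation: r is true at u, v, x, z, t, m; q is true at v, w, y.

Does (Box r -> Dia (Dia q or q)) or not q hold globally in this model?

Yes

Let φ = (Box r -> Dia (Dia q or q)) or not q. Evaluate φ at each world:
  u (successors {u, t}): φ is true.
  v (successors {v, t, m, n}): φ is true.
  w (successors {v, w, x, t}): φ is true.
  x (successors {u, v, x, z}): φ is true.
  y (successors {x, y, n}): φ is true.
  z (successors {z}): φ is true.
  t (successors {y, t}): φ is true.
  m (successors {u, v, y, m, n}): φ is true.
  n (successors {w, n}): φ is true.
For instance, at t:
  At t: Box r -> Dia (Dia q or q) is true, not q is true, so (Box r -> Dia (Dia q or q)) or not q is true.
    At t: Box r is false, Dia (Dia q or q) is true, so Box r -> Dia (Dia q or q) is true.
      At t: Box r requires r at every successor {y, t}.
        r fails at y, so Box r is false at t.
      At t: Dia (Dia q or q) requires Dia q or q at some successor in {y, t}.
        Dia q or q holds at y, so Dia (Dia q or q) is true at t.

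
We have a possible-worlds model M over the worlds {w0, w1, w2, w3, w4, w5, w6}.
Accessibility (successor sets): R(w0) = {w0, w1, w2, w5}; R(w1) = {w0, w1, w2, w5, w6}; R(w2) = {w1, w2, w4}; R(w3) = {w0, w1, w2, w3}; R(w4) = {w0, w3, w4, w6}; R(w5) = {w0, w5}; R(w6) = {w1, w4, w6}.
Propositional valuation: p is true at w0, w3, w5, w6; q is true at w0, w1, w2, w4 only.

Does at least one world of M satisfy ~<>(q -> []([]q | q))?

No

Let φ = ~<>(q -> []([]q | q)). Evaluate φ at each world:
  w0 (successors {w0, w1, w2, w5}): φ is false.
  w1 (successors {w0, w1, w2, w5, w6}): φ is false.
  w2 (successors {w1, w2, w4}): φ is false.
  w3 (successors {w0, w1, w2, w3}): φ is false.
  w4 (successors {w0, w3, w4, w6}): φ is false.
  w5 (successors {w0, w5}): φ is false.
  w6 (successors {w1, w4, w6}): φ is false.
For instance, at w1:
  At w1: <>(q -> []([]q | q)) is true, so ~<>(q -> []([]q | q)) is false.
    At w1: <>(q -> []([]q | q)) requires q -> []([]q | q) at some successor in {w0, w1, w2, w5, w6}.
      q -> []([]q | q) holds at w2, so <>(q -> []([]q | q)) is true at w1.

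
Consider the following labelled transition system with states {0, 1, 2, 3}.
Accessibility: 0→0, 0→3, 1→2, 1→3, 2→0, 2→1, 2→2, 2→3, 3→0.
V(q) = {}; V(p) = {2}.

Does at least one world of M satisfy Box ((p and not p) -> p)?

Let φ = Box ((p and not p) -> p). Evaluate φ at each world:
  0 (successors {0, 3}): φ is true.
  1 (successors {2, 3}): φ is true.
  2 (successors {0, 1, 2, 3}): φ is true.
  3 (successors {0}): φ is true.
Detail at 0 (witness):
  At 0: Box ((p and not p) -> p) requires (p and not p) -> p at every successor {0, 3}.
    At 0: (p and not p) -> p is true.
    At 3: (p and not p) -> p is true.
  So Box ((p and not p) -> p) is true at 0.

Yes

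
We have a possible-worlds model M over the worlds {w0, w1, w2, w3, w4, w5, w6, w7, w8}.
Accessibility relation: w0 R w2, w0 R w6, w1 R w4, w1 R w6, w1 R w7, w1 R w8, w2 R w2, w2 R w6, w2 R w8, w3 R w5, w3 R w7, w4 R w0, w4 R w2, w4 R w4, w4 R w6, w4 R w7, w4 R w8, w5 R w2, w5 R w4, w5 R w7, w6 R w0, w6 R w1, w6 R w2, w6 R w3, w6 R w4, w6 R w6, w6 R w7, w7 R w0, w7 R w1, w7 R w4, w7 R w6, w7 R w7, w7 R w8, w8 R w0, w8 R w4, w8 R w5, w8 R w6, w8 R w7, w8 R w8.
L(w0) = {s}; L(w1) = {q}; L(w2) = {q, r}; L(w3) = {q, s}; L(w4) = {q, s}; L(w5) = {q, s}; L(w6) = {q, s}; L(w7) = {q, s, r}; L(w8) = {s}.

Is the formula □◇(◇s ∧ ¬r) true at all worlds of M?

Recall that □ψ holds at a world iff ψ holds at every accessible world, and ◇ψ holds iff ψ holds at some accessible world.
Let φ = □◇(◇s ∧ ¬r). Evaluate φ at each world:
  w0 (successors {w2, w6}): φ is true.
  w1 (successors {w4, w6, w7, w8}): φ is true.
  w2 (successors {w2, w6, w8}): φ is true.
  w3 (successors {w5, w7}): φ is true.
  w4 (successors {w0, w2, w4, w6, w7, w8}): φ is true.
  w5 (successors {w2, w4, w7}): φ is true.
  w6 (successors {w0, w1, w2, w3, w4, w6, w7}): φ is true.
  w7 (successors {w0, w1, w4, w6, w7, w8}): φ is true.
  w8 (successors {w0, w4, w5, w6, w7, w8}): φ is true.
For instance, at w3:
  At w3: □◇(◇s ∧ ¬r) requires ◇(◇s ∧ ¬r) at every successor {w5, w7}.
      At w5: ◇(◇s ∧ ¬r) requires ◇s ∧ ¬r at some successor in {w2, w4, w7}.
        ◇s ∧ ¬r holds at w4, so ◇(◇s ∧ ¬r) is true at w5.
      At w7: ◇(◇s ∧ ¬r) requires ◇s ∧ ¬r at some successor in {w0, w1, w4, w6, w7, w8}.
        ◇s ∧ ¬r holds at w0, so ◇(◇s ∧ ¬r) is true at w7.
  So □◇(◇s ∧ ¬r) is true at w3.

Yes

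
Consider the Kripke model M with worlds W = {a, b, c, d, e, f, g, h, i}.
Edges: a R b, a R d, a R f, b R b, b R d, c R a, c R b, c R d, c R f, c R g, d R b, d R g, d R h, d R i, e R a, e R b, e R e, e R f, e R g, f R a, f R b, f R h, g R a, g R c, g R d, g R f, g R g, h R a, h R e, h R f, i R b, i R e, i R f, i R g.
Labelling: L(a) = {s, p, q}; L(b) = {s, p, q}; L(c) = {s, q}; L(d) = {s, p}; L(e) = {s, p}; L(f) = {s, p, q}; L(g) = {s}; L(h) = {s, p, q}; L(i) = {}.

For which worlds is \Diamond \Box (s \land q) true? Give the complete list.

Let φ = \Diamond \Box (s \land q). Evaluate φ at each world:
  a (successors {b, d, f}): φ is true.
  b (successors {b, d}): φ is false.
  c (successors {a, b, d, f, g}): φ is true.
  d (successors {b, g, h, i}): φ is false.
  e (successors {a, b, e, f, g}): φ is true.
  f (successors {a, b, h}): φ is false.
  g (successors {a, c, d, f, g}): φ is true.
  h (successors {a, e, f}): φ is true.
  i (successors {b, e, f, g}): φ is true.
For instance, at g:
  At g: \Diamond \Box (s \land q) requires \Box (s \land q) at some successor in {a, c, d, f, g}.
    \Box (s \land q) holds at f, so \Diamond \Box (s \land q) is true at g.
      At f: \Box (s \land q) requires s \land q at every successor {a, b, h}.
        At a: s \land q is true.
        At b: s \land q is true.
        At h: s \land q is true.
      So \Box (s \land q) is true at f.
Satisfying worlds: {a, c, e, g, h, i}

a, c, e, g, h, i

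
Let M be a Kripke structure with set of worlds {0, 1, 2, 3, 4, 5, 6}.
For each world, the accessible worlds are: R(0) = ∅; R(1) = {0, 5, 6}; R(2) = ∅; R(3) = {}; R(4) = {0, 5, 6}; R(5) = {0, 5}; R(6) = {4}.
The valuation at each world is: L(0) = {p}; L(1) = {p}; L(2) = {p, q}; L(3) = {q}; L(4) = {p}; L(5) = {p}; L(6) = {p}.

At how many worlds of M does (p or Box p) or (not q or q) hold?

7

Let φ = (p or Box p) or (not q or q). Evaluate φ at each world:
  0 (successors ∅): φ is true.
  1 (successors {0, 5, 6}): φ is true.
  2 (successors ∅): φ is true.
  3 (successors ∅): φ is true.
  4 (successors {0, 5, 6}): φ is true.
  5 (successors {0, 5}): φ is true.
  6 (successors {4}): φ is true.
For instance, at 1:
  At 1: p or Box p is true, not q or q is true, so (p or Box p) or (not q or q) is true.
    At 1: p is true, Box p is true, so p or Box p is true.
      At 1: Box p requires p at every successor {0, 5, 6}.
        At 0: p is true.
        At 5: p is true.
        At 6: p is true.
      So Box p is true at 1.
Satisfying worlds: {0, 1, 2, 3, 4, 5, 6}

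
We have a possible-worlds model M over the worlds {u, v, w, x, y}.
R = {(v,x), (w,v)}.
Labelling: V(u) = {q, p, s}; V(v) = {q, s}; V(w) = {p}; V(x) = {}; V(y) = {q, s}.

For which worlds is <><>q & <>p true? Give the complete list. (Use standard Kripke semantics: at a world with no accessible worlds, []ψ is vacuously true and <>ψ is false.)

Let φ = <><>q & <>p. Evaluate φ at each world:
  u (successors ∅): φ is false.
  v (successors {x}): φ is false.
  w (successors {v}): φ is false.
  x (successors ∅): φ is false.
  y (successors ∅): φ is false.
For instance, at v:
  At v: <><>q is false, <>p is false, so <><>q & <>p is false.
    At v: <><>q requires <>q at some successor in {x}.
      At x: <>q is false.
    So <><>q is false at v.
    At v: <>p requires p at some successor in {x}.
      At x: p is false.
    So <>p is false at v.
Satisfying worlds: none.

none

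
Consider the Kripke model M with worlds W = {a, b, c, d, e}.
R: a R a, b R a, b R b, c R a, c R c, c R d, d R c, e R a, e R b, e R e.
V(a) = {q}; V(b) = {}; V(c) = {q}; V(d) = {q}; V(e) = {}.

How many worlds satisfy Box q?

Let φ = Box q. Evaluate φ at each world:
  a (successors {a}): φ is true.
  b (successors {a, b}): φ is false.
  c (successors {a, c, d}): φ is true.
  d (successors {c}): φ is true.
  e (successors {a, b, e}): φ is false.
For instance, at b:
  At b: Box q requires q at every successor {a, b}.
    q fails at b, so Box q is false at b.
Satisfying worlds: {a, c, d}

3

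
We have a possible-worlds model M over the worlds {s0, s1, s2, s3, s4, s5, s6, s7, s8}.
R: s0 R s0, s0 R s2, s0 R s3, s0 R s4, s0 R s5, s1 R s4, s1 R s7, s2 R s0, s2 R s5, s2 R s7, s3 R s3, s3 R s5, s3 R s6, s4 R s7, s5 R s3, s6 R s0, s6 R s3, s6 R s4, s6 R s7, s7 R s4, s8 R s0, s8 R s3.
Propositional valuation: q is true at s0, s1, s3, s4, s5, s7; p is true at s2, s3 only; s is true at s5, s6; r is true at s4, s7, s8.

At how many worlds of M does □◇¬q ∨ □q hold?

Recall that □ψ holds at a world iff ψ holds at every accessible world, and ◇ψ holds iff ψ holds at some accessible world.
Let φ = □◇¬q ∨ □q. Evaluate φ at each world:
  s0 (successors {s0, s2, s3, s4, s5}): φ is false.
  s1 (successors {s4, s7}): φ is true.
  s2 (successors {s0, s5, s7}): φ is true.
  s3 (successors {s3, s5, s6}): φ is false.
  s4 (successors {s7}): φ is true.
  s5 (successors {s3}): φ is true.
  s6 (successors {s0, s3, s4, s7}): φ is true.
  s7 (successors {s4}): φ is true.
  s8 (successors {s0, s3}): φ is true.
For instance, at s3:
  At s3: □◇¬q is false, □q is false, so □◇¬q ∨ □q is false.
    At s3: □◇¬q requires ◇¬q at every successor {s3, s5, s6}.
      ◇¬q fails at s5, so □◇¬q is false at s3.
    At s3: □q requires q at every successor {s3, s5, s6}.
      q fails at s6, so □q is false at s3.
Satisfying worlds: {s1, s2, s4, s5, s6, s7, s8}

7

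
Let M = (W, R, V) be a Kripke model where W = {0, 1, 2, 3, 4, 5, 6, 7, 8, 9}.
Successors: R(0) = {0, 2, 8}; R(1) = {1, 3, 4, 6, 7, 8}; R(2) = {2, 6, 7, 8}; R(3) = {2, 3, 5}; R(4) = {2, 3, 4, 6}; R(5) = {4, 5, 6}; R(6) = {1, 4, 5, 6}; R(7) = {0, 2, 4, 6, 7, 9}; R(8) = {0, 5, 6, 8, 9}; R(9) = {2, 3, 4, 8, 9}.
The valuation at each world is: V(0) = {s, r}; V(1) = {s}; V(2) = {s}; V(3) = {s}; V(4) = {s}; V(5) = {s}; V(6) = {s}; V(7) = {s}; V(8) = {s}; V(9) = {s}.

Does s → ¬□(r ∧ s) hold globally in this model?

Yes

Let φ = s → ¬□(r ∧ s). Evaluate φ at each world:
  0 (successors {0, 2, 8}): φ is true.
  1 (successors {1, 3, 4, 6, 7, 8}): φ is true.
  2 (successors {2, 6, 7, 8}): φ is true.
  3 (successors {2, 3, 5}): φ is true.
  4 (successors {2, 3, 4, 6}): φ is true.
  5 (successors {4, 5, 6}): φ is true.
  6 (successors {1, 4, 5, 6}): φ is true.
  7 (successors {0, 2, 4, 6, 7, 9}): φ is true.
  8 (successors {0, 5, 6, 8, 9}): φ is true.
  9 (successors {2, 3, 4, 8, 9}): φ is true.
For instance, at 1:
  At 1: s is true, ¬□(r ∧ s) is true, so s → ¬□(r ∧ s) is true.
    At 1: □(r ∧ s) is false, so ¬□(r ∧ s) is true.
      At 1: □(r ∧ s) requires r ∧ s at every successor {1, 3, 4, 6, 7, 8}.
        r ∧ s fails at 1, so □(r ∧ s) is false at 1.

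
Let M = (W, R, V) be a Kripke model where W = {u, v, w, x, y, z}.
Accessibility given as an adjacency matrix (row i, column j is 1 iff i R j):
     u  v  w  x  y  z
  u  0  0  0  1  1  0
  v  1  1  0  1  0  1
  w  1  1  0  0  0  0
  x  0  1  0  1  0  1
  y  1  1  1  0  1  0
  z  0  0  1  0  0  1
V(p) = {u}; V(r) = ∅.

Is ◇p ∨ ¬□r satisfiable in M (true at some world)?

Let φ = ◇p ∨ ¬□r. Evaluate φ at each world:
  u (successors {x, y}): φ is true.
  v (successors {u, v, x, z}): φ is true.
  w (successors {u, v}): φ is true.
  x (successors {v, x, z}): φ is true.
  y (successors {u, v, w, y}): φ is true.
  z (successors {w, z}): φ is true.
Detail at u (witness):
  At u: ◇p is false, ¬□r is true, so ◇p ∨ ¬□r is true.
    At u: ◇p requires p at some successor in {x, y}.
      At x: p is false.
      At y: p is false.
    So ◇p is false at u.
    At u: □r is false, so ¬□r is true.
      At u: □r requires r at every successor {x, y}.
        r fails at x, so □r is false at u.

Yes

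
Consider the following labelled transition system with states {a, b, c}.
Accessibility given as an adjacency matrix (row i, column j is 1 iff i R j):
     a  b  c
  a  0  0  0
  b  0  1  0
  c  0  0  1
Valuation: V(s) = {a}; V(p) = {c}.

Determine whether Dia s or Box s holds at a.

Yes

At a: Dia s is false, Box s is true, so Dia s or Box s is true.
  At a: no accessible worlds, so Dia s is false.
  At a: no accessible worlds, so Box s holds vacuously.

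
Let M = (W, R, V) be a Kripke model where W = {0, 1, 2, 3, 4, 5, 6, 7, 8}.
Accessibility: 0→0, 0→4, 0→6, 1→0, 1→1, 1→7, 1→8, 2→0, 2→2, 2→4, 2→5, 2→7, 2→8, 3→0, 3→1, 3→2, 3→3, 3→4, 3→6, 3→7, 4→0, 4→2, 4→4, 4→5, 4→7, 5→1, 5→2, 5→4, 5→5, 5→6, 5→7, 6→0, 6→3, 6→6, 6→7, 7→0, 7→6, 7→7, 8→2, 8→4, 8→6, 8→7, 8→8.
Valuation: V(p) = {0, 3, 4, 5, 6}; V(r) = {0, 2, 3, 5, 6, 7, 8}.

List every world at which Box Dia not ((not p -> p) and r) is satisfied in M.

Recall that Box ψ holds at a world iff ψ holds at every accessible world, and Dia ψ holds iff ψ holds at some accessible world.
Let φ = Box Dia not ((not p -> p) and r). Evaluate φ at each world:
  0 (successors {0, 4, 6}): φ is true.
  1 (successors {0, 1, 7, 8}): φ is true.
  2 (successors {0, 2, 4, 5, 7, 8}): φ is true.
  3 (successors {0, 1, 2, 3, 4, 6, 7}): φ is true.
  4 (successors {0, 2, 4, 5, 7}): φ is true.
  5 (successors {1, 2, 4, 5, 6, 7}): φ is true.
  6 (successors {0, 3, 6, 7}): φ is true.
  7 (successors {0, 6, 7}): φ is true.
  8 (successors {2, 4, 6, 7, 8}): φ is true.
For instance, at 4:
  At 4: Box Dia not ((not p -> p) and r) requires Dia not ((not p -> p) and r) at every successor {0, 2, 4, 5, 7}.
    At 0: Dia not ((not p -> p) and r) is true.
    At 2: Dia not ((not p -> p) and r) is true.
    At 4: Dia not ((not p -> p) and r) is true.
    At 5: Dia not ((not p -> p) and r) is true.
    At 7: Dia not ((not p -> p) and r) is true.
  So Box Dia not ((not p -> p) and r) is true at 4.
Satisfying worlds: {0, 1, 2, 3, 4, 5, 6, 7, 8}

0, 1, 2, 3, 4, 5, 6, 7, 8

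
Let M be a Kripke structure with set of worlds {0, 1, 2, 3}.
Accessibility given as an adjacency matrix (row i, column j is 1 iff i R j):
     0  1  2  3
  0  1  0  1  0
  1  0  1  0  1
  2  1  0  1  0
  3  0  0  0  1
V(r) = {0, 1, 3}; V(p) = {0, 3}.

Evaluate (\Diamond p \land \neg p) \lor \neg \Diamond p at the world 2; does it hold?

Recall that \Diamond ψ holds at a world iff ψ holds at some accessible world.
At 2: \Diamond p \land \neg p is true, \neg \Diamond p is false, so (\Diamond p \land \neg p) \lor \neg \Diamond p is true.
  At 2: \Diamond p is true, \neg p is true, so \Diamond p \land \neg p is true.
    At 2: \Diamond p requires p at some successor in {0, 2}.
      p holds at 0, so \Diamond p is true at 2.
  At 2: \Diamond p is true, so \neg \Diamond p is false.
    At 2: \Diamond p requires p at some successor in {0, 2}.
      p holds at 0, so \Diamond p is true at 2.

Yes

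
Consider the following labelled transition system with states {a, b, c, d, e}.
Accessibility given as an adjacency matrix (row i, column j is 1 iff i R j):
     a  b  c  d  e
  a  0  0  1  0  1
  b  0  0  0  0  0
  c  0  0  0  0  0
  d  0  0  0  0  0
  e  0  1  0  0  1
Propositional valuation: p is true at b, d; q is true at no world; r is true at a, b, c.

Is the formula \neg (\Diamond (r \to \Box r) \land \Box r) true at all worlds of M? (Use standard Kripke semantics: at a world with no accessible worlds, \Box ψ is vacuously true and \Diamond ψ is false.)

Yes

Let φ = \neg (\Diamond (r \to \Box r) \land \Box r). Evaluate φ at each world:
  a (successors {c, e}): φ is true.
  b (successors ∅): φ is true.
  c (successors ∅): φ is true.
  d (successors ∅): φ is true.
  e (successors {b, e}): φ is true.
For instance, at a:
  At a: \Diamond (r \to \Box r) \land \Box r is false, so \neg (\Diamond (r \to \Box r) \land \Box r) is true.
    At a: \Diamond (r \to \Box r) is true, \Box r is false, so \Diamond (r \to \Box r) \land \Box r is false.
      At a: \Diamond (r \to \Box r) requires r \to \Box r at some successor in {c, e}.
        r \to \Box r holds at c, so \Diamond (r \to \Box r) is true at a.
      At a: \Box r requires r at every successor {c, e}.
        r fails at e, so \Box r is false at a.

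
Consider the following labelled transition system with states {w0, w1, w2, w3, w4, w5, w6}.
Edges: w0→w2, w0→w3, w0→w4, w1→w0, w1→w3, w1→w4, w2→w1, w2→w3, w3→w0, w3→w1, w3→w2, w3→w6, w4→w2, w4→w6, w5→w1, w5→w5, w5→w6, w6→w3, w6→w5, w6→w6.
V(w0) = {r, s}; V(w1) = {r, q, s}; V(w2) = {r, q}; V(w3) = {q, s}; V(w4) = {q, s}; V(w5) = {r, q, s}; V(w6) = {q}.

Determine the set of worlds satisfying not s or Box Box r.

w2, w6

Recall that Box ψ holds at a world iff ψ holds at every accessible world, and Dia ψ holds iff ψ holds at some accessible world.
Let φ = not s or Box Box r. Evaluate φ at each world:
  w0 (successors {w2, w3, w4}): φ is false.
  w1 (successors {w0, w3, w4}): φ is false.
  w2 (successors {w1, w3}): φ is true.
  w3 (successors {w0, w1, w2, w6}): φ is false.
  w4 (successors {w2, w6}): φ is false.
  w5 (successors {w1, w5, w6}): φ is false.
  w6 (successors {w3, w5, w6}): φ is true.
For instance, at w1:
  At w1: not s is false, Box Box r is false, so not s or Box Box r is false.
    At w1: Box Box r requires Box r at every successor {w0, w3, w4}.
      Box r fails at w0, so Box Box r is false at w1.
Satisfying worlds: {w2, w6}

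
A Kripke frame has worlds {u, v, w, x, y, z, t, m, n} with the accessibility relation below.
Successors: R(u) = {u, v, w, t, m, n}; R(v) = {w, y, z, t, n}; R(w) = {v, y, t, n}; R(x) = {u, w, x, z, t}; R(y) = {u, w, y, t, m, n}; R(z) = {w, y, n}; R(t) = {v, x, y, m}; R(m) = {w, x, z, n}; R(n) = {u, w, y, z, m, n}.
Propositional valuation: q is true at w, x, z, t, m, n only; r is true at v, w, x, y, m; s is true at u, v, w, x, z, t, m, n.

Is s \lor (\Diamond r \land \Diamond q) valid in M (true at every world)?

Let φ = s \lor (\Diamond r \land \Diamond q). Evaluate φ at each world:
  u (successors {u, v, w, t, m, n}): φ is true.
  v (successors {w, y, z, t, n}): φ is true.
  w (successors {v, y, t, n}): φ is true.
  x (successors {u, w, x, z, t}): φ is true.
  y (successors {u, w, y, t, m, n}): φ is true.
  z (successors {w, y, n}): φ is true.
  t (successors {v, x, y, m}): φ is true.
  m (successors {w, x, z, n}): φ is true.
  n (successors {u, w, y, z, m, n}): φ is true.
For instance, at m:
  At m: s is true, \Diamond r \land \Diamond q is true, so s \lor (\Diamond r \land \Diamond q) is true.
    At m: \Diamond r is true, \Diamond q is true, so \Diamond r \land \Diamond q is true.
      At m: \Diamond r requires r at some successor in {w, x, z, n}.
        r holds at w, so \Diamond r is true at m.
      At m: \Diamond q requires q at some successor in {w, x, z, n}.
        q holds at w, so \Diamond q is true at m.

Yes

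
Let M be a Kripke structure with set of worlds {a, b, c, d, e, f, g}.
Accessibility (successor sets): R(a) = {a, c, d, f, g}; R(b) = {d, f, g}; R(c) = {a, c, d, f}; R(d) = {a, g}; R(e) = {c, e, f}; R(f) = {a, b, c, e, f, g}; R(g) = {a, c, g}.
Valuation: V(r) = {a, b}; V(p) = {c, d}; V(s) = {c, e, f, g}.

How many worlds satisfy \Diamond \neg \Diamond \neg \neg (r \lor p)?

0

Let φ = \Diamond \neg \Diamond \neg \neg (r \lor p). Evaluate φ at each world:
  a (successors {a, c, d, f, g}): φ is false.
  b (successors {d, f, g}): φ is false.
  c (successors {a, c, d, f}): φ is false.
  d (successors {a, g}): φ is false.
  e (successors {c, e, f}): φ is false.
  f (successors {a, b, c, e, f, g}): φ is false.
  g (successors {a, c, g}): φ is false.
For instance, at b:
  At b: \Diamond \neg \Diamond \neg \neg (r \lor p) requires \neg \Diamond \neg \neg (r \lor p) at some successor in {d, f, g}.
    At d: \neg \Diamond \neg \neg (r \lor p) is false.
    At f: \neg \Diamond \neg \neg (r \lor p) is false.
    At g: \neg \Diamond \neg \neg (r \lor p) is false.
  So \Diamond \neg \Diamond \neg \neg (r \lor p) is false at b.
Satisfying worlds: none.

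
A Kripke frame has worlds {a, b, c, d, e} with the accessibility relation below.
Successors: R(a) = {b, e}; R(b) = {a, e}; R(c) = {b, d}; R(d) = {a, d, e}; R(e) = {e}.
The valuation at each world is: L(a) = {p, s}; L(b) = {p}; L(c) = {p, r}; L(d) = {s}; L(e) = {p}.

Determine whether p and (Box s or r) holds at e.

At e: p is true, Box s or r is false, so p and (Box s or r) is false.
  At e: Box s is false, r is false, so Box s or r is false.
    At e: Box s requires s at every successor {e}.
      s fails at e, so Box s is false at e.

No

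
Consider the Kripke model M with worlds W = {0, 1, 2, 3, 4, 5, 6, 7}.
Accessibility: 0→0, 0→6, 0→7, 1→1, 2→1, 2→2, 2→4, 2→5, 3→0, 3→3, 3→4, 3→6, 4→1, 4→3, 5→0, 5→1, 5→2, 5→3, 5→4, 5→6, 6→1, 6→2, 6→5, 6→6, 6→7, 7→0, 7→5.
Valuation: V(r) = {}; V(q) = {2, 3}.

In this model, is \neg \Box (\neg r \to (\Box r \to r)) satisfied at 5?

No

Recall that \Box ψ holds at a world iff ψ holds at every accessible world, and \Diamond ψ holds iff ψ holds at some accessible world.
At 5: \Box (\neg r \to (\Box r \to r)) is true, so \neg \Box (\neg r \to (\Box r \to r)) is false.
  At 5: \Box (\neg r \to (\Box r \to r)) requires \neg r \to (\Box r \to r) at every successor {0, 1, 2, 3, 4, 6}.
    At 0: \neg r \to (\Box r \to r) is true.
    At 1: \neg r \to (\Box r \to r) is true.
    At 2: \neg r \to (\Box r \to r) is true.
    At 3: \neg r \to (\Box r \to r) is true.
    At 4: \neg r \to (\Box r \to r) is true.
    At 6: \neg r \to (\Box r \to r) is true.
  So \Box (\neg r \to (\Box r \to r)) is true at 5.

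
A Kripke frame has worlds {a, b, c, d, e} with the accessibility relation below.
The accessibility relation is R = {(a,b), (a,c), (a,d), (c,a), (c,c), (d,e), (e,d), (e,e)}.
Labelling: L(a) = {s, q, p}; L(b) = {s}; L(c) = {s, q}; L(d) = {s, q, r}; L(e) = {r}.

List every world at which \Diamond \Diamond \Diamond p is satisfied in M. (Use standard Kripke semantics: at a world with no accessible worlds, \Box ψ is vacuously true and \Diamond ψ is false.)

Let φ = \Diamond \Diamond \Diamond p. Evaluate φ at each world:
  a (successors {b, c, d}): φ is true.
  b (successors ∅): φ is false.
  c (successors {a, c}): φ is true.
  d (successors {e}): φ is false.
  e (successors {d, e}): φ is false.
For instance, at a:
  At a: \Diamond \Diamond \Diamond p requires \Diamond \Diamond p at some successor in {b, c, d}.
    \Diamond \Diamond p holds at c, so \Diamond \Diamond \Diamond p is true at a.
      At c: \Diamond \Diamond p requires \Diamond p at some successor in {a, c}.
        \Diamond p holds at c, so \Diamond \Diamond p is true at c.
Satisfying worlds: {a, c}

a, c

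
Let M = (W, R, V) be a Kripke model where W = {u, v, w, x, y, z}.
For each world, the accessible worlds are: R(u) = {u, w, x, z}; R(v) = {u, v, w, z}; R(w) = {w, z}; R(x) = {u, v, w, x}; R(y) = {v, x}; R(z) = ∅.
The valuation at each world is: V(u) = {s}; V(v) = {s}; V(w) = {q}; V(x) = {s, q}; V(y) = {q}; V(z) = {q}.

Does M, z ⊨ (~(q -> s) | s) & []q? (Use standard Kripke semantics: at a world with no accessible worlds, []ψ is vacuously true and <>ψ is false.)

Yes

Recall that []ψ holds at a world iff ψ holds at every accessible world, and <>ψ holds iff ψ holds at some accessible world.
At z: ~(q -> s) | s is true, []q is true, so (~(q -> s) | s) & []q is true.
  At z: no accessible worlds, so []q holds vacuously.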